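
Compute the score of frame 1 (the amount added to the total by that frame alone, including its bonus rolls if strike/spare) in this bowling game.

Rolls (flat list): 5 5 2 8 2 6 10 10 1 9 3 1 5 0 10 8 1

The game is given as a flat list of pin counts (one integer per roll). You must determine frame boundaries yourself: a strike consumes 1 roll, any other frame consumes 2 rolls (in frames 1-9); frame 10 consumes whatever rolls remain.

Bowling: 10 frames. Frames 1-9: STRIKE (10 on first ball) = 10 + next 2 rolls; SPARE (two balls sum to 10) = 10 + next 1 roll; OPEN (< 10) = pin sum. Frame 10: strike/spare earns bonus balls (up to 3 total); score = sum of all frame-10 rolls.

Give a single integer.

Answer: 12

Derivation:
Frame 1: SPARE (5+5=10). 10 + next roll (2) = 12. Cumulative: 12
Frame 2: SPARE (2+8=10). 10 + next roll (2) = 12. Cumulative: 24
Frame 3: OPEN (2+6=8). Cumulative: 32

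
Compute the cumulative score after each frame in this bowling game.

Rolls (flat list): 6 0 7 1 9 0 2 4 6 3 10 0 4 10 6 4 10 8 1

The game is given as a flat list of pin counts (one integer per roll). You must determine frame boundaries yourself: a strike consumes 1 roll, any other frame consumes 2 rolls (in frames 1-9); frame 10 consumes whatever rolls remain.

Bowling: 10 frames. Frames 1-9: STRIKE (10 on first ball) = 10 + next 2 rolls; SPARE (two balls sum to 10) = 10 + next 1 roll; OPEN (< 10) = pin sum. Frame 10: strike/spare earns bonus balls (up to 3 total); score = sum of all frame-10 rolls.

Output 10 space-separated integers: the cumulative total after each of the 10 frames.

Frame 1: OPEN (6+0=6). Cumulative: 6
Frame 2: OPEN (7+1=8). Cumulative: 14
Frame 3: OPEN (9+0=9). Cumulative: 23
Frame 4: OPEN (2+4=6). Cumulative: 29
Frame 5: OPEN (6+3=9). Cumulative: 38
Frame 6: STRIKE. 10 + next two rolls (0+4) = 14. Cumulative: 52
Frame 7: OPEN (0+4=4). Cumulative: 56
Frame 8: STRIKE. 10 + next two rolls (6+4) = 20. Cumulative: 76
Frame 9: SPARE (6+4=10). 10 + next roll (10) = 20. Cumulative: 96
Frame 10: STRIKE. Sum of all frame-10 rolls (10+8+1) = 19. Cumulative: 115

Answer: 6 14 23 29 38 52 56 76 96 115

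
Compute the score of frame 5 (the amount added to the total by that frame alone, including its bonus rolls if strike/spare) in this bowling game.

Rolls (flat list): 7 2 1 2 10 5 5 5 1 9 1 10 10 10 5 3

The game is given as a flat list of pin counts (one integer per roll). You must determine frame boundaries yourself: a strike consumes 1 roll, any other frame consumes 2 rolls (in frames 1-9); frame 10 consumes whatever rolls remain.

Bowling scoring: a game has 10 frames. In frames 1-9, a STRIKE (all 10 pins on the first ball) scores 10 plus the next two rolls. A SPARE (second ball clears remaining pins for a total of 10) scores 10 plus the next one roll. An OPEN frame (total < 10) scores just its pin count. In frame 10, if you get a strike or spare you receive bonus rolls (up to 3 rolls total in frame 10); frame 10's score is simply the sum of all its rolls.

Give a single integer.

Frame 1: OPEN (7+2=9). Cumulative: 9
Frame 2: OPEN (1+2=3). Cumulative: 12
Frame 3: STRIKE. 10 + next two rolls (5+5) = 20. Cumulative: 32
Frame 4: SPARE (5+5=10). 10 + next roll (5) = 15. Cumulative: 47
Frame 5: OPEN (5+1=6). Cumulative: 53
Frame 6: SPARE (9+1=10). 10 + next roll (10) = 20. Cumulative: 73
Frame 7: STRIKE. 10 + next two rolls (10+10) = 30. Cumulative: 103

Answer: 6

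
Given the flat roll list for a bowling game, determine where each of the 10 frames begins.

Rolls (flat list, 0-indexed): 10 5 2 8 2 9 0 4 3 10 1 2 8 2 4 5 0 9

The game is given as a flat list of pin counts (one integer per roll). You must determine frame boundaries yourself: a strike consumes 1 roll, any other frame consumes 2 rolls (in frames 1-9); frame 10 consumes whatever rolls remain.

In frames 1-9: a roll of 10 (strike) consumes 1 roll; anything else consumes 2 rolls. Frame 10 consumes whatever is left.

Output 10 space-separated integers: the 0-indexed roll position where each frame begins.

Answer: 0 1 3 5 7 9 10 12 14 16

Derivation:
Frame 1 starts at roll index 0: roll=10 (strike), consumes 1 roll
Frame 2 starts at roll index 1: rolls=5,2 (sum=7), consumes 2 rolls
Frame 3 starts at roll index 3: rolls=8,2 (sum=10), consumes 2 rolls
Frame 4 starts at roll index 5: rolls=9,0 (sum=9), consumes 2 rolls
Frame 5 starts at roll index 7: rolls=4,3 (sum=7), consumes 2 rolls
Frame 6 starts at roll index 9: roll=10 (strike), consumes 1 roll
Frame 7 starts at roll index 10: rolls=1,2 (sum=3), consumes 2 rolls
Frame 8 starts at roll index 12: rolls=8,2 (sum=10), consumes 2 rolls
Frame 9 starts at roll index 14: rolls=4,5 (sum=9), consumes 2 rolls
Frame 10 starts at roll index 16: 2 remaining rolls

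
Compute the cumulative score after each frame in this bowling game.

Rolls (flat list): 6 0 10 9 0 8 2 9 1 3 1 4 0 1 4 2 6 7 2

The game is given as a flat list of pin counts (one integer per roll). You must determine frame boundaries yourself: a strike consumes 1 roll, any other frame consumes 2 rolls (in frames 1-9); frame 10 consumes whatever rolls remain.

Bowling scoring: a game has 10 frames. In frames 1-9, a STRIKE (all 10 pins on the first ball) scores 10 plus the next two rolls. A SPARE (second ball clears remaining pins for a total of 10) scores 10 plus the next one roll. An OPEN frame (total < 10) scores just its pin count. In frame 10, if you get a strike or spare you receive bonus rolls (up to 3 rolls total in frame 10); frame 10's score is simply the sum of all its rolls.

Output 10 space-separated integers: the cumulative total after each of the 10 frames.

Answer: 6 25 34 53 66 70 74 79 87 96

Derivation:
Frame 1: OPEN (6+0=6). Cumulative: 6
Frame 2: STRIKE. 10 + next two rolls (9+0) = 19. Cumulative: 25
Frame 3: OPEN (9+0=9). Cumulative: 34
Frame 4: SPARE (8+2=10). 10 + next roll (9) = 19. Cumulative: 53
Frame 5: SPARE (9+1=10). 10 + next roll (3) = 13. Cumulative: 66
Frame 6: OPEN (3+1=4). Cumulative: 70
Frame 7: OPEN (4+0=4). Cumulative: 74
Frame 8: OPEN (1+4=5). Cumulative: 79
Frame 9: OPEN (2+6=8). Cumulative: 87
Frame 10: OPEN. Sum of all frame-10 rolls (7+2) = 9. Cumulative: 96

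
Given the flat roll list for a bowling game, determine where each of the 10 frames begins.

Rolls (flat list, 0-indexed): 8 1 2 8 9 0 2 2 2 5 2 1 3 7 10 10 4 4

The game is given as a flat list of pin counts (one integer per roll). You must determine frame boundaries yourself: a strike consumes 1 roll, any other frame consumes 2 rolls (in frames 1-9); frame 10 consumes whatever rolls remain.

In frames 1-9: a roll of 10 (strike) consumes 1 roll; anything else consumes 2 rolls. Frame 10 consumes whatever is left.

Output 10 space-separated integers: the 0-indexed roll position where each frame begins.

Frame 1 starts at roll index 0: rolls=8,1 (sum=9), consumes 2 rolls
Frame 2 starts at roll index 2: rolls=2,8 (sum=10), consumes 2 rolls
Frame 3 starts at roll index 4: rolls=9,0 (sum=9), consumes 2 rolls
Frame 4 starts at roll index 6: rolls=2,2 (sum=4), consumes 2 rolls
Frame 5 starts at roll index 8: rolls=2,5 (sum=7), consumes 2 rolls
Frame 6 starts at roll index 10: rolls=2,1 (sum=3), consumes 2 rolls
Frame 7 starts at roll index 12: rolls=3,7 (sum=10), consumes 2 rolls
Frame 8 starts at roll index 14: roll=10 (strike), consumes 1 roll
Frame 9 starts at roll index 15: roll=10 (strike), consumes 1 roll
Frame 10 starts at roll index 16: 2 remaining rolls

Answer: 0 2 4 6 8 10 12 14 15 16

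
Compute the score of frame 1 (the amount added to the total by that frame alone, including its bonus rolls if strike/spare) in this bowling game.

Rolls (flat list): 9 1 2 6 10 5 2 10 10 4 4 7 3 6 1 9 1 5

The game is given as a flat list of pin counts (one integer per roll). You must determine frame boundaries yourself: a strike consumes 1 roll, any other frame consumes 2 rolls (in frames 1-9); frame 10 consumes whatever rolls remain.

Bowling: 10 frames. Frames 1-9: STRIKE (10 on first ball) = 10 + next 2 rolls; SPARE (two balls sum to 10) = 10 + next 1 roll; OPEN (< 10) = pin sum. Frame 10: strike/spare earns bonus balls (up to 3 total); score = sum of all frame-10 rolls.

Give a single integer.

Answer: 12

Derivation:
Frame 1: SPARE (9+1=10). 10 + next roll (2) = 12. Cumulative: 12
Frame 2: OPEN (2+6=8). Cumulative: 20
Frame 3: STRIKE. 10 + next two rolls (5+2) = 17. Cumulative: 37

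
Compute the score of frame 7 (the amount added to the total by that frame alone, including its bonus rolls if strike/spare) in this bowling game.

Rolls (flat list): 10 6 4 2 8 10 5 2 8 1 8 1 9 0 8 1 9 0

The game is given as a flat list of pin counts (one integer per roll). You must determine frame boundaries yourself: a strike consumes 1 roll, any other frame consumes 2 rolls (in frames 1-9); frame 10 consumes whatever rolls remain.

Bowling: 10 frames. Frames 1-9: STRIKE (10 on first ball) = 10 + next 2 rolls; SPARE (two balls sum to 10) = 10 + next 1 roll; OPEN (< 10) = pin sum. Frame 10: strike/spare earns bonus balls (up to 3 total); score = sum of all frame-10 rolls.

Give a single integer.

Answer: 9

Derivation:
Frame 1: STRIKE. 10 + next two rolls (6+4) = 20. Cumulative: 20
Frame 2: SPARE (6+4=10). 10 + next roll (2) = 12. Cumulative: 32
Frame 3: SPARE (2+8=10). 10 + next roll (10) = 20. Cumulative: 52
Frame 4: STRIKE. 10 + next two rolls (5+2) = 17. Cumulative: 69
Frame 5: OPEN (5+2=7). Cumulative: 76
Frame 6: OPEN (8+1=9). Cumulative: 85
Frame 7: OPEN (8+1=9). Cumulative: 94
Frame 8: OPEN (9+0=9). Cumulative: 103
Frame 9: OPEN (8+1=9). Cumulative: 112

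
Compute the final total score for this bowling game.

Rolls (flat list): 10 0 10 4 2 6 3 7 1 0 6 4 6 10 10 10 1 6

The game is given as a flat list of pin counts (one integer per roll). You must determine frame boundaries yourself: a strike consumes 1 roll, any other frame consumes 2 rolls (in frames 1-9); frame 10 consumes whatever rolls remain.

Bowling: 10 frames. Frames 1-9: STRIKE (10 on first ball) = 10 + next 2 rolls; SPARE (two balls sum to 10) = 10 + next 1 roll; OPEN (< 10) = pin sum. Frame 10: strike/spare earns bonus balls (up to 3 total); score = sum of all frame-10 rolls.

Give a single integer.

Frame 1: STRIKE. 10 + next two rolls (0+10) = 20. Cumulative: 20
Frame 2: SPARE (0+10=10). 10 + next roll (4) = 14. Cumulative: 34
Frame 3: OPEN (4+2=6). Cumulative: 40
Frame 4: OPEN (6+3=9). Cumulative: 49
Frame 5: OPEN (7+1=8). Cumulative: 57
Frame 6: OPEN (0+6=6). Cumulative: 63
Frame 7: SPARE (4+6=10). 10 + next roll (10) = 20. Cumulative: 83
Frame 8: STRIKE. 10 + next two rolls (10+10) = 30. Cumulative: 113
Frame 9: STRIKE. 10 + next two rolls (10+1) = 21. Cumulative: 134
Frame 10: STRIKE. Sum of all frame-10 rolls (10+1+6) = 17. Cumulative: 151

Answer: 151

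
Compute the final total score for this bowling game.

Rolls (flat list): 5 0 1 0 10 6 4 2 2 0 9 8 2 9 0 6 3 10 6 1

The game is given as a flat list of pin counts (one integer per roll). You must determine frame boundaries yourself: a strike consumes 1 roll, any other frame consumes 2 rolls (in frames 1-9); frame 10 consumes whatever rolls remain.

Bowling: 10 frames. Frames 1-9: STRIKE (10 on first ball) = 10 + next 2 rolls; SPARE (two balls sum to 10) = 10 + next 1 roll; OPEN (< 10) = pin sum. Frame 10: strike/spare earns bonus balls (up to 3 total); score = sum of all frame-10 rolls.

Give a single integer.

Frame 1: OPEN (5+0=5). Cumulative: 5
Frame 2: OPEN (1+0=1). Cumulative: 6
Frame 3: STRIKE. 10 + next two rolls (6+4) = 20. Cumulative: 26
Frame 4: SPARE (6+4=10). 10 + next roll (2) = 12. Cumulative: 38
Frame 5: OPEN (2+2=4). Cumulative: 42
Frame 6: OPEN (0+9=9). Cumulative: 51
Frame 7: SPARE (8+2=10). 10 + next roll (9) = 19. Cumulative: 70
Frame 8: OPEN (9+0=9). Cumulative: 79
Frame 9: OPEN (6+3=9). Cumulative: 88
Frame 10: STRIKE. Sum of all frame-10 rolls (10+6+1) = 17. Cumulative: 105

Answer: 105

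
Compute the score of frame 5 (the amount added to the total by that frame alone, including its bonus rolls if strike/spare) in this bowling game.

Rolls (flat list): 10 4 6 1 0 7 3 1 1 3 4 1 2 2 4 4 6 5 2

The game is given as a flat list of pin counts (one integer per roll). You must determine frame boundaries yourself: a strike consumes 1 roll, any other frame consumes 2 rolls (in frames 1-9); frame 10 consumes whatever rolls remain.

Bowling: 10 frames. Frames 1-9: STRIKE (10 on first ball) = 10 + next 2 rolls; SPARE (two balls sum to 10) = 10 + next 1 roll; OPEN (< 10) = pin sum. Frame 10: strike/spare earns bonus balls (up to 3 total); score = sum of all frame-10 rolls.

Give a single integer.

Frame 1: STRIKE. 10 + next two rolls (4+6) = 20. Cumulative: 20
Frame 2: SPARE (4+6=10). 10 + next roll (1) = 11. Cumulative: 31
Frame 3: OPEN (1+0=1). Cumulative: 32
Frame 4: SPARE (7+3=10). 10 + next roll (1) = 11. Cumulative: 43
Frame 5: OPEN (1+1=2). Cumulative: 45
Frame 6: OPEN (3+4=7). Cumulative: 52
Frame 7: OPEN (1+2=3). Cumulative: 55

Answer: 2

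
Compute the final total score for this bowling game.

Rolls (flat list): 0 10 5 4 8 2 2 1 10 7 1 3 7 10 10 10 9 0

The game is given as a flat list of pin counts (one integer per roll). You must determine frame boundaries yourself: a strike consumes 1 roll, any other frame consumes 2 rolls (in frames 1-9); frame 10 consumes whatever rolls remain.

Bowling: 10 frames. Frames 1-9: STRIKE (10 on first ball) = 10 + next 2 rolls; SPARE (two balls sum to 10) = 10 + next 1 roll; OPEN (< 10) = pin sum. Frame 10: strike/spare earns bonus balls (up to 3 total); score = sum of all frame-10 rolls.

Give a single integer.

Answer: 163

Derivation:
Frame 1: SPARE (0+10=10). 10 + next roll (5) = 15. Cumulative: 15
Frame 2: OPEN (5+4=9). Cumulative: 24
Frame 3: SPARE (8+2=10). 10 + next roll (2) = 12. Cumulative: 36
Frame 4: OPEN (2+1=3). Cumulative: 39
Frame 5: STRIKE. 10 + next two rolls (7+1) = 18. Cumulative: 57
Frame 6: OPEN (7+1=8). Cumulative: 65
Frame 7: SPARE (3+7=10). 10 + next roll (10) = 20. Cumulative: 85
Frame 8: STRIKE. 10 + next two rolls (10+10) = 30. Cumulative: 115
Frame 9: STRIKE. 10 + next two rolls (10+9) = 29. Cumulative: 144
Frame 10: STRIKE. Sum of all frame-10 rolls (10+9+0) = 19. Cumulative: 163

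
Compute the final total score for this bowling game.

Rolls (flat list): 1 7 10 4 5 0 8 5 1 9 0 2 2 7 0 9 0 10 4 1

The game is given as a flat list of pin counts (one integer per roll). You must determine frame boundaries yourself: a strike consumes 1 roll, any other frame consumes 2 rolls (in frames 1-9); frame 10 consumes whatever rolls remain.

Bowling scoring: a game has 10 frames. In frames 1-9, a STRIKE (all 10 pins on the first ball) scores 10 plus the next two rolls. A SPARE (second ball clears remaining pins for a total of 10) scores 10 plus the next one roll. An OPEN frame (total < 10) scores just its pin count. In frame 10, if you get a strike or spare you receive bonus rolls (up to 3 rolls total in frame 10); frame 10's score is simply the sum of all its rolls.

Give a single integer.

Frame 1: OPEN (1+7=8). Cumulative: 8
Frame 2: STRIKE. 10 + next two rolls (4+5) = 19. Cumulative: 27
Frame 3: OPEN (4+5=9). Cumulative: 36
Frame 4: OPEN (0+8=8). Cumulative: 44
Frame 5: OPEN (5+1=6). Cumulative: 50
Frame 6: OPEN (9+0=9). Cumulative: 59
Frame 7: OPEN (2+2=4). Cumulative: 63
Frame 8: OPEN (7+0=7). Cumulative: 70
Frame 9: OPEN (9+0=9). Cumulative: 79
Frame 10: STRIKE. Sum of all frame-10 rolls (10+4+1) = 15. Cumulative: 94

Answer: 94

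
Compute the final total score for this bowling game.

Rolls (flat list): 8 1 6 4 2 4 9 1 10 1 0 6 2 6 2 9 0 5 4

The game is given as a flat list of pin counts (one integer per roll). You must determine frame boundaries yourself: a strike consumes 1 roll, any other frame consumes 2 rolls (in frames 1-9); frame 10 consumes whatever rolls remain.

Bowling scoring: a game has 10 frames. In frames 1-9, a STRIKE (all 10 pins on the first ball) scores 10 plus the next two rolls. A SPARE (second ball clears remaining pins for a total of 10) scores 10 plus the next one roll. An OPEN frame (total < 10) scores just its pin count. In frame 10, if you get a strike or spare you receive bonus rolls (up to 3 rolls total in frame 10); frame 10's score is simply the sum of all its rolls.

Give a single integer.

Answer: 93

Derivation:
Frame 1: OPEN (8+1=9). Cumulative: 9
Frame 2: SPARE (6+4=10). 10 + next roll (2) = 12. Cumulative: 21
Frame 3: OPEN (2+4=6). Cumulative: 27
Frame 4: SPARE (9+1=10). 10 + next roll (10) = 20. Cumulative: 47
Frame 5: STRIKE. 10 + next two rolls (1+0) = 11. Cumulative: 58
Frame 6: OPEN (1+0=1). Cumulative: 59
Frame 7: OPEN (6+2=8). Cumulative: 67
Frame 8: OPEN (6+2=8). Cumulative: 75
Frame 9: OPEN (9+0=9). Cumulative: 84
Frame 10: OPEN. Sum of all frame-10 rolls (5+4) = 9. Cumulative: 93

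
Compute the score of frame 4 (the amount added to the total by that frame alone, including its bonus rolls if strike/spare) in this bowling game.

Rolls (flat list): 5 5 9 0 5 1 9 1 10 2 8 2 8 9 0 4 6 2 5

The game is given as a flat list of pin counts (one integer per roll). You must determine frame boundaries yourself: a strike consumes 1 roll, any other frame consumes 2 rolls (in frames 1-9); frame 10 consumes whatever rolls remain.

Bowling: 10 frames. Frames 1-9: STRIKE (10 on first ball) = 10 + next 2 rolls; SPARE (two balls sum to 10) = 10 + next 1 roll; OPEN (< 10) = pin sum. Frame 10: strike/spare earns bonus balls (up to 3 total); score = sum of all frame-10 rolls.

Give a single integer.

Answer: 20

Derivation:
Frame 1: SPARE (5+5=10). 10 + next roll (9) = 19. Cumulative: 19
Frame 2: OPEN (9+0=9). Cumulative: 28
Frame 3: OPEN (5+1=6). Cumulative: 34
Frame 4: SPARE (9+1=10). 10 + next roll (10) = 20. Cumulative: 54
Frame 5: STRIKE. 10 + next two rolls (2+8) = 20. Cumulative: 74
Frame 6: SPARE (2+8=10). 10 + next roll (2) = 12. Cumulative: 86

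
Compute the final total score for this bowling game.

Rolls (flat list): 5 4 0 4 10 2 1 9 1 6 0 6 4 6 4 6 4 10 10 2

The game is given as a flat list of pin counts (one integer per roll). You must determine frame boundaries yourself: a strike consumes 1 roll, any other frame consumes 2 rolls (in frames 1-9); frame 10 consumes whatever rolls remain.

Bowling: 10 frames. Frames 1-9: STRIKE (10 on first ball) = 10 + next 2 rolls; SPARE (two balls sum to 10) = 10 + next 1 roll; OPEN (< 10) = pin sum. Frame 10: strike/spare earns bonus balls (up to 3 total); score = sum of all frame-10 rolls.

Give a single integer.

Answer: 125

Derivation:
Frame 1: OPEN (5+4=9). Cumulative: 9
Frame 2: OPEN (0+4=4). Cumulative: 13
Frame 3: STRIKE. 10 + next two rolls (2+1) = 13. Cumulative: 26
Frame 4: OPEN (2+1=3). Cumulative: 29
Frame 5: SPARE (9+1=10). 10 + next roll (6) = 16. Cumulative: 45
Frame 6: OPEN (6+0=6). Cumulative: 51
Frame 7: SPARE (6+4=10). 10 + next roll (6) = 16. Cumulative: 67
Frame 8: SPARE (6+4=10). 10 + next roll (6) = 16. Cumulative: 83
Frame 9: SPARE (6+4=10). 10 + next roll (10) = 20. Cumulative: 103
Frame 10: STRIKE. Sum of all frame-10 rolls (10+10+2) = 22. Cumulative: 125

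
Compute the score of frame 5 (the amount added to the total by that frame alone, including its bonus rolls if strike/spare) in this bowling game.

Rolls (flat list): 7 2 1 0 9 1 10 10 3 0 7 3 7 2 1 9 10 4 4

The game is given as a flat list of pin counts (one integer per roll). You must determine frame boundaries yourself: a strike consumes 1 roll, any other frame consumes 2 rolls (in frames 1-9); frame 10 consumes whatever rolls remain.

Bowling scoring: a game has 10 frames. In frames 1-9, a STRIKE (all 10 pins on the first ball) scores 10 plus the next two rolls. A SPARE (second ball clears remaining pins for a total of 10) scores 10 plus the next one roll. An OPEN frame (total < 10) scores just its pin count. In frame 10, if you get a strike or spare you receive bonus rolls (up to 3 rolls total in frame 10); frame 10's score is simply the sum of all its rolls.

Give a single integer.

Answer: 13

Derivation:
Frame 1: OPEN (7+2=9). Cumulative: 9
Frame 2: OPEN (1+0=1). Cumulative: 10
Frame 3: SPARE (9+1=10). 10 + next roll (10) = 20. Cumulative: 30
Frame 4: STRIKE. 10 + next two rolls (10+3) = 23. Cumulative: 53
Frame 5: STRIKE. 10 + next two rolls (3+0) = 13. Cumulative: 66
Frame 6: OPEN (3+0=3). Cumulative: 69
Frame 7: SPARE (7+3=10). 10 + next roll (7) = 17. Cumulative: 86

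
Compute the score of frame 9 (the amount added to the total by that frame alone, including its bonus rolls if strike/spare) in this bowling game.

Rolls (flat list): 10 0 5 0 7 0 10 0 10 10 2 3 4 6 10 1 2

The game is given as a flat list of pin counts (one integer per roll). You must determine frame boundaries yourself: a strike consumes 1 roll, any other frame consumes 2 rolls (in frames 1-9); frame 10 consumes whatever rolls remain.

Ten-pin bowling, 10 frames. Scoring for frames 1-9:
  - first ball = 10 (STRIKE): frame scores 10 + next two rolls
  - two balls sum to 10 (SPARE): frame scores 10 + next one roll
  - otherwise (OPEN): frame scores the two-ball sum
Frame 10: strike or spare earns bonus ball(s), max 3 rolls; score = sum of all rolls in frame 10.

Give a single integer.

Answer: 13

Derivation:
Frame 1: STRIKE. 10 + next two rolls (0+5) = 15. Cumulative: 15
Frame 2: OPEN (0+5=5). Cumulative: 20
Frame 3: OPEN (0+7=7). Cumulative: 27
Frame 4: SPARE (0+10=10). 10 + next roll (0) = 10. Cumulative: 37
Frame 5: SPARE (0+10=10). 10 + next roll (10) = 20. Cumulative: 57
Frame 6: STRIKE. 10 + next two rolls (2+3) = 15. Cumulative: 72
Frame 7: OPEN (2+3=5). Cumulative: 77
Frame 8: SPARE (4+6=10). 10 + next roll (10) = 20. Cumulative: 97
Frame 9: STRIKE. 10 + next two rolls (1+2) = 13. Cumulative: 110
Frame 10: OPEN. Sum of all frame-10 rolls (1+2) = 3. Cumulative: 113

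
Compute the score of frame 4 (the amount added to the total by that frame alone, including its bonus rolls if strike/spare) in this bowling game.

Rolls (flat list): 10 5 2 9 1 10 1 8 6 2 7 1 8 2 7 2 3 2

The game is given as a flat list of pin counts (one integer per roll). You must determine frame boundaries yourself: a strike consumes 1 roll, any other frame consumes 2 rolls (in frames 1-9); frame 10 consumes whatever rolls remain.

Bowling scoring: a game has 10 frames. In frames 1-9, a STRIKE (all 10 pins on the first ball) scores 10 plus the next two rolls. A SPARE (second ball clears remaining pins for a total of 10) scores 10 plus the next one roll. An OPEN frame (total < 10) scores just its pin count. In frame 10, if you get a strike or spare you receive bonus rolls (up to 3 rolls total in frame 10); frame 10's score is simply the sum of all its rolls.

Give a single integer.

Answer: 19

Derivation:
Frame 1: STRIKE. 10 + next two rolls (5+2) = 17. Cumulative: 17
Frame 2: OPEN (5+2=7). Cumulative: 24
Frame 3: SPARE (9+1=10). 10 + next roll (10) = 20. Cumulative: 44
Frame 4: STRIKE. 10 + next two rolls (1+8) = 19. Cumulative: 63
Frame 5: OPEN (1+8=9). Cumulative: 72
Frame 6: OPEN (6+2=8). Cumulative: 80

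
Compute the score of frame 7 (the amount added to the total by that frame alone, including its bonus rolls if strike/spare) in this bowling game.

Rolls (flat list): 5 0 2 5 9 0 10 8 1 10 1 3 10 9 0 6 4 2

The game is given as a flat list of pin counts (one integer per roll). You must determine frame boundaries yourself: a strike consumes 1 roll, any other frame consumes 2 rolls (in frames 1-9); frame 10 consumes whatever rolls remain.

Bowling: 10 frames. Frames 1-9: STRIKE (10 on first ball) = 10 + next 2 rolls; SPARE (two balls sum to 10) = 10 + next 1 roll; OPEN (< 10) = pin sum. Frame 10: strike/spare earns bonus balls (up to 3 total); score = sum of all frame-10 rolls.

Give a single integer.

Answer: 4

Derivation:
Frame 1: OPEN (5+0=5). Cumulative: 5
Frame 2: OPEN (2+5=7). Cumulative: 12
Frame 3: OPEN (9+0=9). Cumulative: 21
Frame 4: STRIKE. 10 + next two rolls (8+1) = 19. Cumulative: 40
Frame 5: OPEN (8+1=9). Cumulative: 49
Frame 6: STRIKE. 10 + next two rolls (1+3) = 14. Cumulative: 63
Frame 7: OPEN (1+3=4). Cumulative: 67
Frame 8: STRIKE. 10 + next two rolls (9+0) = 19. Cumulative: 86
Frame 9: OPEN (9+0=9). Cumulative: 95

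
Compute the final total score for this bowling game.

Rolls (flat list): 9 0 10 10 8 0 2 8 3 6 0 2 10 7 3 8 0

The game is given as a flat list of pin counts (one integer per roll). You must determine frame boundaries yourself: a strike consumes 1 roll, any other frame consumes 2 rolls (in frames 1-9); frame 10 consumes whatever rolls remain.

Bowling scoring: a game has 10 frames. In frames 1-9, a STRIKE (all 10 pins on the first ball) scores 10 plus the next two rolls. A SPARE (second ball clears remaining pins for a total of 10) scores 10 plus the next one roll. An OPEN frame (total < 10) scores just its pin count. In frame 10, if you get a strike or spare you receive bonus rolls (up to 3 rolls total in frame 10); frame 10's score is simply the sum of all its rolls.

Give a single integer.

Answer: 133

Derivation:
Frame 1: OPEN (9+0=9). Cumulative: 9
Frame 2: STRIKE. 10 + next two rolls (10+8) = 28. Cumulative: 37
Frame 3: STRIKE. 10 + next two rolls (8+0) = 18. Cumulative: 55
Frame 4: OPEN (8+0=8). Cumulative: 63
Frame 5: SPARE (2+8=10). 10 + next roll (3) = 13. Cumulative: 76
Frame 6: OPEN (3+6=9). Cumulative: 85
Frame 7: OPEN (0+2=2). Cumulative: 87
Frame 8: STRIKE. 10 + next two rolls (7+3) = 20. Cumulative: 107
Frame 9: SPARE (7+3=10). 10 + next roll (8) = 18. Cumulative: 125
Frame 10: OPEN. Sum of all frame-10 rolls (8+0) = 8. Cumulative: 133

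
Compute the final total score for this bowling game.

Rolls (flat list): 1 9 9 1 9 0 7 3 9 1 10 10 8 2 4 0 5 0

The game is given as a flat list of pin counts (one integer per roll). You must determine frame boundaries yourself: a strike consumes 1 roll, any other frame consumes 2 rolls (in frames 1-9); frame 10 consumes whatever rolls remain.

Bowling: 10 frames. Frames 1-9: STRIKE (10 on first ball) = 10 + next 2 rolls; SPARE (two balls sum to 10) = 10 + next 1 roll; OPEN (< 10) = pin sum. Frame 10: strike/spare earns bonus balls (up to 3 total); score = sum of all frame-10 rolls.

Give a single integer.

Answer: 157

Derivation:
Frame 1: SPARE (1+9=10). 10 + next roll (9) = 19. Cumulative: 19
Frame 2: SPARE (9+1=10). 10 + next roll (9) = 19. Cumulative: 38
Frame 3: OPEN (9+0=9). Cumulative: 47
Frame 4: SPARE (7+3=10). 10 + next roll (9) = 19. Cumulative: 66
Frame 5: SPARE (9+1=10). 10 + next roll (10) = 20. Cumulative: 86
Frame 6: STRIKE. 10 + next two rolls (10+8) = 28. Cumulative: 114
Frame 7: STRIKE. 10 + next two rolls (8+2) = 20. Cumulative: 134
Frame 8: SPARE (8+2=10). 10 + next roll (4) = 14. Cumulative: 148
Frame 9: OPEN (4+0=4). Cumulative: 152
Frame 10: OPEN. Sum of all frame-10 rolls (5+0) = 5. Cumulative: 157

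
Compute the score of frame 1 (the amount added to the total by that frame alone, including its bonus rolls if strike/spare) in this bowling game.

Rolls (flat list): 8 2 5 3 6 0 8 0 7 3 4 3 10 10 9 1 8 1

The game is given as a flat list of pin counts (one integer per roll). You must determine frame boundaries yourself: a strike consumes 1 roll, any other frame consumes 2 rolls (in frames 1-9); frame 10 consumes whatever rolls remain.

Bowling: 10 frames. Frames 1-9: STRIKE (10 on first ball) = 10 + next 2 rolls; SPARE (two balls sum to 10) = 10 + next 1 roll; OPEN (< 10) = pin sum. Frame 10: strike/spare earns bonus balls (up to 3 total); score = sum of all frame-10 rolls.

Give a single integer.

Frame 1: SPARE (8+2=10). 10 + next roll (5) = 15. Cumulative: 15
Frame 2: OPEN (5+3=8). Cumulative: 23
Frame 3: OPEN (6+0=6). Cumulative: 29

Answer: 15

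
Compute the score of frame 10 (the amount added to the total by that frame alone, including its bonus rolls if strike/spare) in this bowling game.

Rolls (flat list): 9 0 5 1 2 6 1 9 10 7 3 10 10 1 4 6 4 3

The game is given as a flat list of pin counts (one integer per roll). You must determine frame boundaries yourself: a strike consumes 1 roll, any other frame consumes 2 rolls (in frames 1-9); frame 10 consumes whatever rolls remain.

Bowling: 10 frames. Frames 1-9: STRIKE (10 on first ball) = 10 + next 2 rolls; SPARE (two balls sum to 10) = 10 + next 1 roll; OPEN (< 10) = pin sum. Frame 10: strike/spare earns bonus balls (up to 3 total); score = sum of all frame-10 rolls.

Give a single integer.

Answer: 13

Derivation:
Frame 1: OPEN (9+0=9). Cumulative: 9
Frame 2: OPEN (5+1=6). Cumulative: 15
Frame 3: OPEN (2+6=8). Cumulative: 23
Frame 4: SPARE (1+9=10). 10 + next roll (10) = 20. Cumulative: 43
Frame 5: STRIKE. 10 + next two rolls (7+3) = 20. Cumulative: 63
Frame 6: SPARE (7+3=10). 10 + next roll (10) = 20. Cumulative: 83
Frame 7: STRIKE. 10 + next two rolls (10+1) = 21. Cumulative: 104
Frame 8: STRIKE. 10 + next two rolls (1+4) = 15. Cumulative: 119
Frame 9: OPEN (1+4=5). Cumulative: 124
Frame 10: SPARE. Sum of all frame-10 rolls (6+4+3) = 13. Cumulative: 137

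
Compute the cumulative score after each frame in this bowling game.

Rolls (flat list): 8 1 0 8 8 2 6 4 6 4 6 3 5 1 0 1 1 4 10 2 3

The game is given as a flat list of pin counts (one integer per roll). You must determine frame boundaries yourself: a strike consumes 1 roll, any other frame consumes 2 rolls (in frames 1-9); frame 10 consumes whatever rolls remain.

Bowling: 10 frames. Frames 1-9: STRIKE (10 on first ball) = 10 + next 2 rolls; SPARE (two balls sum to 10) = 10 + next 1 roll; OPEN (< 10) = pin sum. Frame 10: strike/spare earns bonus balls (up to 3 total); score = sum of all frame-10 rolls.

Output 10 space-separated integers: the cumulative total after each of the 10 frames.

Answer: 9 17 33 49 65 74 80 81 86 101

Derivation:
Frame 1: OPEN (8+1=9). Cumulative: 9
Frame 2: OPEN (0+8=8). Cumulative: 17
Frame 3: SPARE (8+2=10). 10 + next roll (6) = 16. Cumulative: 33
Frame 4: SPARE (6+4=10). 10 + next roll (6) = 16. Cumulative: 49
Frame 5: SPARE (6+4=10). 10 + next roll (6) = 16. Cumulative: 65
Frame 6: OPEN (6+3=9). Cumulative: 74
Frame 7: OPEN (5+1=6). Cumulative: 80
Frame 8: OPEN (0+1=1). Cumulative: 81
Frame 9: OPEN (1+4=5). Cumulative: 86
Frame 10: STRIKE. Sum of all frame-10 rolls (10+2+3) = 15. Cumulative: 101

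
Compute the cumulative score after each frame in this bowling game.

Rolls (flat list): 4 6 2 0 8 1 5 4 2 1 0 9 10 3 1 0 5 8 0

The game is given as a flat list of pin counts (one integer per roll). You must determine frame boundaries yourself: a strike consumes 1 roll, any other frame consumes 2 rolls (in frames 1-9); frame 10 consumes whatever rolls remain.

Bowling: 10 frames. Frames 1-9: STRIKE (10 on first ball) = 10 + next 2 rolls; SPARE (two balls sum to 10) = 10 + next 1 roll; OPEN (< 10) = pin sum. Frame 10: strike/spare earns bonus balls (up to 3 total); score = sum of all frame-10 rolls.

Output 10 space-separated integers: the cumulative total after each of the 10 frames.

Answer: 12 14 23 32 35 44 58 62 67 75

Derivation:
Frame 1: SPARE (4+6=10). 10 + next roll (2) = 12. Cumulative: 12
Frame 2: OPEN (2+0=2). Cumulative: 14
Frame 3: OPEN (8+1=9). Cumulative: 23
Frame 4: OPEN (5+4=9). Cumulative: 32
Frame 5: OPEN (2+1=3). Cumulative: 35
Frame 6: OPEN (0+9=9). Cumulative: 44
Frame 7: STRIKE. 10 + next two rolls (3+1) = 14. Cumulative: 58
Frame 8: OPEN (3+1=4). Cumulative: 62
Frame 9: OPEN (0+5=5). Cumulative: 67
Frame 10: OPEN. Sum of all frame-10 rolls (8+0) = 8. Cumulative: 75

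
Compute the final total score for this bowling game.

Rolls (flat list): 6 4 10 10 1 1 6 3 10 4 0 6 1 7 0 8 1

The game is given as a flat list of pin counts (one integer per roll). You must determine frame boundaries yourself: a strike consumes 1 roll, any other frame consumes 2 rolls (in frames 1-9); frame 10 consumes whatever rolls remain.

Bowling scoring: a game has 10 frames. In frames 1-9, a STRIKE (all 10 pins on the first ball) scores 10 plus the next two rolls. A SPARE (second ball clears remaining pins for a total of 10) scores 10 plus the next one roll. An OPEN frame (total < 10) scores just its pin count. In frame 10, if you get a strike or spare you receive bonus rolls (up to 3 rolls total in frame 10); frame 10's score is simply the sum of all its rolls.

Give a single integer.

Frame 1: SPARE (6+4=10). 10 + next roll (10) = 20. Cumulative: 20
Frame 2: STRIKE. 10 + next two rolls (10+1) = 21. Cumulative: 41
Frame 3: STRIKE. 10 + next two rolls (1+1) = 12. Cumulative: 53
Frame 4: OPEN (1+1=2). Cumulative: 55
Frame 5: OPEN (6+3=9). Cumulative: 64
Frame 6: STRIKE. 10 + next two rolls (4+0) = 14. Cumulative: 78
Frame 7: OPEN (4+0=4). Cumulative: 82
Frame 8: OPEN (6+1=7). Cumulative: 89
Frame 9: OPEN (7+0=7). Cumulative: 96
Frame 10: OPEN. Sum of all frame-10 rolls (8+1) = 9. Cumulative: 105

Answer: 105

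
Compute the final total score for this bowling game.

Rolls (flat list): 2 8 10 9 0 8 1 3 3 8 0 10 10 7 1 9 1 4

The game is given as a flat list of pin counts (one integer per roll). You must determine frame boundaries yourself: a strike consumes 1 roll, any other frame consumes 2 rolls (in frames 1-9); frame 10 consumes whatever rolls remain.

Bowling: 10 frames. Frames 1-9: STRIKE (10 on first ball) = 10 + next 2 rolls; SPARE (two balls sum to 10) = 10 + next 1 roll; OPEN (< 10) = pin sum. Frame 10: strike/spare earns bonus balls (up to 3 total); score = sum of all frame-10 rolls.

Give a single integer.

Frame 1: SPARE (2+8=10). 10 + next roll (10) = 20. Cumulative: 20
Frame 2: STRIKE. 10 + next two rolls (9+0) = 19. Cumulative: 39
Frame 3: OPEN (9+0=9). Cumulative: 48
Frame 4: OPEN (8+1=9). Cumulative: 57
Frame 5: OPEN (3+3=6). Cumulative: 63
Frame 6: OPEN (8+0=8). Cumulative: 71
Frame 7: STRIKE. 10 + next two rolls (10+7) = 27. Cumulative: 98
Frame 8: STRIKE. 10 + next two rolls (7+1) = 18. Cumulative: 116
Frame 9: OPEN (7+1=8). Cumulative: 124
Frame 10: SPARE. Sum of all frame-10 rolls (9+1+4) = 14. Cumulative: 138

Answer: 138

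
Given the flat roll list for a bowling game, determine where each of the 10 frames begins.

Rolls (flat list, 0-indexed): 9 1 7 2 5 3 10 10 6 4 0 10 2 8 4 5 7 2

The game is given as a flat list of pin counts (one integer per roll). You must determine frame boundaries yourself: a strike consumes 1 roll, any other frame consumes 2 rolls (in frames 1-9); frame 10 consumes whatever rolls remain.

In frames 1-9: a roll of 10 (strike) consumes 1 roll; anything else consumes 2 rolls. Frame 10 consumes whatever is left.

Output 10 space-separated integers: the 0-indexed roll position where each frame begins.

Answer: 0 2 4 6 7 8 10 12 14 16

Derivation:
Frame 1 starts at roll index 0: rolls=9,1 (sum=10), consumes 2 rolls
Frame 2 starts at roll index 2: rolls=7,2 (sum=9), consumes 2 rolls
Frame 3 starts at roll index 4: rolls=5,3 (sum=8), consumes 2 rolls
Frame 4 starts at roll index 6: roll=10 (strike), consumes 1 roll
Frame 5 starts at roll index 7: roll=10 (strike), consumes 1 roll
Frame 6 starts at roll index 8: rolls=6,4 (sum=10), consumes 2 rolls
Frame 7 starts at roll index 10: rolls=0,10 (sum=10), consumes 2 rolls
Frame 8 starts at roll index 12: rolls=2,8 (sum=10), consumes 2 rolls
Frame 9 starts at roll index 14: rolls=4,5 (sum=9), consumes 2 rolls
Frame 10 starts at roll index 16: 2 remaining rolls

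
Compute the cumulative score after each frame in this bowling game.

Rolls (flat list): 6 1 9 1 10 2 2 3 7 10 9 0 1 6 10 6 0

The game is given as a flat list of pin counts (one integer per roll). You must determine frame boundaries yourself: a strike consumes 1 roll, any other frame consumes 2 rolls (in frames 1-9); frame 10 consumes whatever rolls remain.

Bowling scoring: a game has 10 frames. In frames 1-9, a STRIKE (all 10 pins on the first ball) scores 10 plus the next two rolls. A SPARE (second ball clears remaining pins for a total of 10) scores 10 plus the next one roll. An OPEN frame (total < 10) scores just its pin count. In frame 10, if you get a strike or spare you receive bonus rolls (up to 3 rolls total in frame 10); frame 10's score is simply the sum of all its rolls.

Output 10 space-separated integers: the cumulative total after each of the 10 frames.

Answer: 7 27 41 45 65 84 93 100 116 122

Derivation:
Frame 1: OPEN (6+1=7). Cumulative: 7
Frame 2: SPARE (9+1=10). 10 + next roll (10) = 20. Cumulative: 27
Frame 3: STRIKE. 10 + next two rolls (2+2) = 14. Cumulative: 41
Frame 4: OPEN (2+2=4). Cumulative: 45
Frame 5: SPARE (3+7=10). 10 + next roll (10) = 20. Cumulative: 65
Frame 6: STRIKE. 10 + next two rolls (9+0) = 19. Cumulative: 84
Frame 7: OPEN (9+0=9). Cumulative: 93
Frame 8: OPEN (1+6=7). Cumulative: 100
Frame 9: STRIKE. 10 + next two rolls (6+0) = 16. Cumulative: 116
Frame 10: OPEN. Sum of all frame-10 rolls (6+0) = 6. Cumulative: 122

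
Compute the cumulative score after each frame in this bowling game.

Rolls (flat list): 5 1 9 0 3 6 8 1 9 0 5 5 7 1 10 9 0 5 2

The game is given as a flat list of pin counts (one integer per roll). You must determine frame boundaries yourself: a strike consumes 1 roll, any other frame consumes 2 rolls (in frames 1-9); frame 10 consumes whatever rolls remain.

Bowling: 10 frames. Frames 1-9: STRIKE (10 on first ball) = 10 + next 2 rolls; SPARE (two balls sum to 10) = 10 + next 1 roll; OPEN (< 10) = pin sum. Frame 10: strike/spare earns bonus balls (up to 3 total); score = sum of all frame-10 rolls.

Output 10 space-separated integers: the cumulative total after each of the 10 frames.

Frame 1: OPEN (5+1=6). Cumulative: 6
Frame 2: OPEN (9+0=9). Cumulative: 15
Frame 3: OPEN (3+6=9). Cumulative: 24
Frame 4: OPEN (8+1=9). Cumulative: 33
Frame 5: OPEN (9+0=9). Cumulative: 42
Frame 6: SPARE (5+5=10). 10 + next roll (7) = 17. Cumulative: 59
Frame 7: OPEN (7+1=8). Cumulative: 67
Frame 8: STRIKE. 10 + next two rolls (9+0) = 19. Cumulative: 86
Frame 9: OPEN (9+0=9). Cumulative: 95
Frame 10: OPEN. Sum of all frame-10 rolls (5+2) = 7. Cumulative: 102

Answer: 6 15 24 33 42 59 67 86 95 102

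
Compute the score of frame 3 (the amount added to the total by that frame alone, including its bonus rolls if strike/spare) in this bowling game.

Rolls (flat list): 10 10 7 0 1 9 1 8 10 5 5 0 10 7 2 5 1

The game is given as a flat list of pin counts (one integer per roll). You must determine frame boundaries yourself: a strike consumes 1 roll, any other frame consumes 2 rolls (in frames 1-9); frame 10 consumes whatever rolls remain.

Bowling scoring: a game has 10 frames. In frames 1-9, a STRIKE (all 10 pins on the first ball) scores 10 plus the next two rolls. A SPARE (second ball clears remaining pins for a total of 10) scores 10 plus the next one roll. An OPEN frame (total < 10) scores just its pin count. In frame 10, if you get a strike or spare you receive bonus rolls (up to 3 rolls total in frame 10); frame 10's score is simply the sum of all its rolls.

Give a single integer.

Answer: 7

Derivation:
Frame 1: STRIKE. 10 + next two rolls (10+7) = 27. Cumulative: 27
Frame 2: STRIKE. 10 + next two rolls (7+0) = 17. Cumulative: 44
Frame 3: OPEN (7+0=7). Cumulative: 51
Frame 4: SPARE (1+9=10). 10 + next roll (1) = 11. Cumulative: 62
Frame 5: OPEN (1+8=9). Cumulative: 71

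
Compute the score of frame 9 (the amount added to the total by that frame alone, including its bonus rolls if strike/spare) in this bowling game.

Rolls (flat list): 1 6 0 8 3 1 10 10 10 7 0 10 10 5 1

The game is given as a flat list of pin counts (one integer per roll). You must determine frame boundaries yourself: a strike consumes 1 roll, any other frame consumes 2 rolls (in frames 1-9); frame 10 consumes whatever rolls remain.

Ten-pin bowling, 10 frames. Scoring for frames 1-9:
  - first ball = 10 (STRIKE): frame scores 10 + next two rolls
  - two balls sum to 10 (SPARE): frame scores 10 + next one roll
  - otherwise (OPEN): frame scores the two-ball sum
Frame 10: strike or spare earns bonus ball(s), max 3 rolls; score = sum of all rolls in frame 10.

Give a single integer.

Frame 1: OPEN (1+6=7). Cumulative: 7
Frame 2: OPEN (0+8=8). Cumulative: 15
Frame 3: OPEN (3+1=4). Cumulative: 19
Frame 4: STRIKE. 10 + next two rolls (10+10) = 30. Cumulative: 49
Frame 5: STRIKE. 10 + next two rolls (10+7) = 27. Cumulative: 76
Frame 6: STRIKE. 10 + next two rolls (7+0) = 17. Cumulative: 93
Frame 7: OPEN (7+0=7). Cumulative: 100
Frame 8: STRIKE. 10 + next two rolls (10+5) = 25. Cumulative: 125
Frame 9: STRIKE. 10 + next two rolls (5+1) = 16. Cumulative: 141
Frame 10: OPEN. Sum of all frame-10 rolls (5+1) = 6. Cumulative: 147

Answer: 16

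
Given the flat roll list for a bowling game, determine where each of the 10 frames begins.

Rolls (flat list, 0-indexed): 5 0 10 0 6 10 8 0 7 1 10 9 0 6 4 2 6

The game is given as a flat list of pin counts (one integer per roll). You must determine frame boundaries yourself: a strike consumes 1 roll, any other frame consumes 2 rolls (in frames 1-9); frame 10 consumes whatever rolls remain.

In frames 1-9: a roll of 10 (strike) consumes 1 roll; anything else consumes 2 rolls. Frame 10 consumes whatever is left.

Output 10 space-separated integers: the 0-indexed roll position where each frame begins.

Frame 1 starts at roll index 0: rolls=5,0 (sum=5), consumes 2 rolls
Frame 2 starts at roll index 2: roll=10 (strike), consumes 1 roll
Frame 3 starts at roll index 3: rolls=0,6 (sum=6), consumes 2 rolls
Frame 4 starts at roll index 5: roll=10 (strike), consumes 1 roll
Frame 5 starts at roll index 6: rolls=8,0 (sum=8), consumes 2 rolls
Frame 6 starts at roll index 8: rolls=7,1 (sum=8), consumes 2 rolls
Frame 7 starts at roll index 10: roll=10 (strike), consumes 1 roll
Frame 8 starts at roll index 11: rolls=9,0 (sum=9), consumes 2 rolls
Frame 9 starts at roll index 13: rolls=6,4 (sum=10), consumes 2 rolls
Frame 10 starts at roll index 15: 2 remaining rolls

Answer: 0 2 3 5 6 8 10 11 13 15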